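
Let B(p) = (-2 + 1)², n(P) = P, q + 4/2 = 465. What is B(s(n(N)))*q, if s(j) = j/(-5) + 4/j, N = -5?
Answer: 463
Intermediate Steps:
q = 463 (q = -2 + 465 = 463)
s(j) = 4/j - j/5 (s(j) = j*(-⅕) + 4/j = -j/5 + 4/j = 4/j - j/5)
B(p) = 1 (B(p) = (-1)² = 1)
B(s(n(N)))*q = 1*463 = 463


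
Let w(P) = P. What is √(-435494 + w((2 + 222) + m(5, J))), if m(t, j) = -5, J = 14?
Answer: 5*I*√17411 ≈ 659.75*I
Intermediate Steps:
√(-435494 + w((2 + 222) + m(5, J))) = √(-435494 + ((2 + 222) - 5)) = √(-435494 + (224 - 5)) = √(-435494 + 219) = √(-435275) = 5*I*√17411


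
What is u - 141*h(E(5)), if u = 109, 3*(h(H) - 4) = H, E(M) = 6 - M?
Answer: -502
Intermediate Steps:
h(H) = 4 + H/3
u - 141*h(E(5)) = 109 - 141*(4 + (6 - 1*5)/3) = 109 - 141*(4 + (6 - 5)/3) = 109 - 141*(4 + (⅓)*1) = 109 - 141*(4 + ⅓) = 109 - 141*13/3 = 109 - 611 = -502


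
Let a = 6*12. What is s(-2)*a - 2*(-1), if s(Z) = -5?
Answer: -358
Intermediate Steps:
a = 72
s(-2)*a - 2*(-1) = -5*72 - 2*(-1) = -360 + 2 = -358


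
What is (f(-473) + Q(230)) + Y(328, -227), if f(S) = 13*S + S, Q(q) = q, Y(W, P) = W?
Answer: -6064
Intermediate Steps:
f(S) = 14*S
(f(-473) + Q(230)) + Y(328, -227) = (14*(-473) + 230) + 328 = (-6622 + 230) + 328 = -6392 + 328 = -6064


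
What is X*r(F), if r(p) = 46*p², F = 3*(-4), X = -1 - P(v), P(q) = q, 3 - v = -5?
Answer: -59616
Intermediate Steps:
v = 8 (v = 3 - 1*(-5) = 3 + 5 = 8)
X = -9 (X = -1 - 1*8 = -1 - 8 = -9)
F = -12
X*r(F) = -414*(-12)² = -414*144 = -9*6624 = -59616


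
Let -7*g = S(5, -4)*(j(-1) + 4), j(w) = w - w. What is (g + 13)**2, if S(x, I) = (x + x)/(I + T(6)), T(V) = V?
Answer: 5041/49 ≈ 102.88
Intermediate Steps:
S(x, I) = 2*x/(6 + I) (S(x, I) = (x + x)/(I + 6) = (2*x)/(6 + I) = 2*x/(6 + I))
j(w) = 0
g = -20/7 (g = -2*5/(6 - 4)*(0 + 4)/7 = -2*5/2*4/7 = -2*5*(1/2)*4/7 = -5*4/7 = -1/7*20 = -20/7 ≈ -2.8571)
(g + 13)**2 = (-20/7 + 13)**2 = (71/7)**2 = 5041/49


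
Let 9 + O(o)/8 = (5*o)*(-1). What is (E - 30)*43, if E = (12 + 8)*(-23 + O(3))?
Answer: -186190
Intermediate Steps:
O(o) = -72 - 40*o (O(o) = -72 + 8*((5*o)*(-1)) = -72 + 8*(-5*o) = -72 - 40*o)
E = -4300 (E = (12 + 8)*(-23 + (-72 - 40*3)) = 20*(-23 + (-72 - 120)) = 20*(-23 - 192) = 20*(-215) = -4300)
(E - 30)*43 = (-4300 - 30)*43 = -4330*43 = -186190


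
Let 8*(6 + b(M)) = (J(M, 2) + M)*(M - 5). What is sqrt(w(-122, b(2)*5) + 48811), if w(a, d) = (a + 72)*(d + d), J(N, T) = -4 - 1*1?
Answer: sqrt(204994)/2 ≈ 226.38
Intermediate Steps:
J(N, T) = -5 (J(N, T) = -4 - 1 = -5)
b(M) = -6 + (-5 + M)**2/8 (b(M) = -6 + ((-5 + M)*(M - 5))/8 = -6 + ((-5 + M)*(-5 + M))/8 = -6 + (-5 + M)**2/8)
w(a, d) = 2*d*(72 + a) (w(a, d) = (72 + a)*(2*d) = 2*d*(72 + a))
sqrt(w(-122, b(2)*5) + 48811) = sqrt(2*((-23/8 - 5/4*2 + (1/8)*2**2)*5)*(72 - 122) + 48811) = sqrt(2*((-23/8 - 5/2 + (1/8)*4)*5)*(-50) + 48811) = sqrt(2*((-23/8 - 5/2 + 1/2)*5)*(-50) + 48811) = sqrt(2*(-39/8*5)*(-50) + 48811) = sqrt(2*(-195/8)*(-50) + 48811) = sqrt(4875/2 + 48811) = sqrt(102497/2) = sqrt(204994)/2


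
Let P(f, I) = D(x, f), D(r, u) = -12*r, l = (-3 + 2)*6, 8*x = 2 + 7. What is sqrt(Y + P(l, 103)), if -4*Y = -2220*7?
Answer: sqrt(15486)/2 ≈ 62.221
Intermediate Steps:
x = 9/8 (x = (2 + 7)/8 = (1/8)*9 = 9/8 ≈ 1.1250)
l = -6 (l = -1*6 = -6)
P(f, I) = -27/2 (P(f, I) = -12*9/8 = -27/2)
Y = 3885 (Y = -(-555)*7 = -1/4*(-15540) = 3885)
sqrt(Y + P(l, 103)) = sqrt(3885 - 27/2) = sqrt(7743/2) = sqrt(15486)/2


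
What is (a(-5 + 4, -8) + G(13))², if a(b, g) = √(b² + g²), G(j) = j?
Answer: (13 + √65)² ≈ 443.62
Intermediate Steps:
(a(-5 + 4, -8) + G(13))² = (√((-5 + 4)² + (-8)²) + 13)² = (√((-1)² + 64) + 13)² = (√(1 + 64) + 13)² = (√65 + 13)² = (13 + √65)²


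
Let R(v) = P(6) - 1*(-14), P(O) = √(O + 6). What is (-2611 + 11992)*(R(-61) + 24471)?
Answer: 229693785 + 18762*√3 ≈ 2.2973e+8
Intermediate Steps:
P(O) = √(6 + O)
R(v) = 14 + 2*√3 (R(v) = √(6 + 6) - 1*(-14) = √12 + 14 = 2*√3 + 14 = 14 + 2*√3)
(-2611 + 11992)*(R(-61) + 24471) = (-2611 + 11992)*((14 + 2*√3) + 24471) = 9381*(24485 + 2*√3) = 229693785 + 18762*√3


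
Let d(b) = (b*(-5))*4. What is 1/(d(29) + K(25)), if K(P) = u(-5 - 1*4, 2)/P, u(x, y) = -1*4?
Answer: -25/14504 ≈ -0.0017237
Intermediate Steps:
d(b) = -20*b (d(b) = -5*b*4 = -20*b)
u(x, y) = -4
K(P) = -4/P
1/(d(29) + K(25)) = 1/(-20*29 - 4/25) = 1/(-580 - 4*1/25) = 1/(-580 - 4/25) = 1/(-14504/25) = -25/14504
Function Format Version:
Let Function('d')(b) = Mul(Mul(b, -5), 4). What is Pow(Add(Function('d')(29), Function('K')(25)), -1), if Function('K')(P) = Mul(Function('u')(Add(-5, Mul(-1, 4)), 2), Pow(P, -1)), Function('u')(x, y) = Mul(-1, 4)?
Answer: Rational(-25, 14504) ≈ -0.0017237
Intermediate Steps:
Function('d')(b) = Mul(-20, b) (Function('d')(b) = Mul(Mul(-5, b), 4) = Mul(-20, b))
Function('u')(x, y) = -4
Function('K')(P) = Mul(-4, Pow(P, -1))
Pow(Add(Function('d')(29), Function('K')(25)), -1) = Pow(Add(Mul(-20, 29), Mul(-4, Pow(25, -1))), -1) = Pow(Add(-580, Mul(-4, Rational(1, 25))), -1) = Pow(Add(-580, Rational(-4, 25)), -1) = Pow(Rational(-14504, 25), -1) = Rational(-25, 14504)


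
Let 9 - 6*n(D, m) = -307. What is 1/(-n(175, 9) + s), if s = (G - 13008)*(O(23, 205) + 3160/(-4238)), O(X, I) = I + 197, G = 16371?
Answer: 6357/8577918160 ≈ 7.4109e-7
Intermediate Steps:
n(D, m) = 158/3 (n(D, m) = 3/2 - 1/6*(-307) = 3/2 + 307/6 = 158/3)
O(X, I) = 197 + I
s = 2859417654/2119 (s = (16371 - 13008)*((197 + 205) + 3160/(-4238)) = 3363*(402 + 3160*(-1/4238)) = 3363*(402 - 1580/2119) = 3363*(850258/2119) = 2859417654/2119 ≈ 1.3494e+6)
1/(-n(175, 9) + s) = 1/(-1*158/3 + 2859417654/2119) = 1/(-158/3 + 2859417654/2119) = 1/(8577918160/6357) = 6357/8577918160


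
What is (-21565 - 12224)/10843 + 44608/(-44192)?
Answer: -8825393/2139169 ≈ -4.1256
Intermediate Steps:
(-21565 - 12224)/10843 + 44608/(-44192) = -33789*1/10843 + 44608*(-1/44192) = -4827/1549 - 1394/1381 = -8825393/2139169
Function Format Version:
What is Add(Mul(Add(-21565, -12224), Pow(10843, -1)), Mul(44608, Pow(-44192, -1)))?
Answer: Rational(-8825393, 2139169) ≈ -4.1256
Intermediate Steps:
Add(Mul(Add(-21565, -12224), Pow(10843, -1)), Mul(44608, Pow(-44192, -1))) = Add(Mul(-33789, Rational(1, 10843)), Mul(44608, Rational(-1, 44192))) = Add(Rational(-4827, 1549), Rational(-1394, 1381)) = Rational(-8825393, 2139169)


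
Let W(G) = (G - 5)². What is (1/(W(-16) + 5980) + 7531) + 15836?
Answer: 150039508/6421 ≈ 23367.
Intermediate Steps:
W(G) = (-5 + G)²
(1/(W(-16) + 5980) + 7531) + 15836 = (1/((-5 - 16)² + 5980) + 7531) + 15836 = (1/((-21)² + 5980) + 7531) + 15836 = (1/(441 + 5980) + 7531) + 15836 = (1/6421 + 7531) + 15836 = 48356552/6421 + 15836 = 150039508/6421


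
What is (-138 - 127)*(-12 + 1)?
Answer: 2915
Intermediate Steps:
(-138 - 127)*(-12 + 1) = -265*(-11) = 2915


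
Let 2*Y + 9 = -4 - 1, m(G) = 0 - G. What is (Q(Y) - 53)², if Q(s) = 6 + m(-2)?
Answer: 2025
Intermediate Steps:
m(G) = -G
Y = -7 (Y = -9/2 + (-4 - 1)/2 = -9/2 + (½)*(-5) = -9/2 - 5/2 = -7)
Q(s) = 8 (Q(s) = 6 - 1*(-2) = 6 + 2 = 8)
(Q(Y) - 53)² = (8 - 53)² = (-45)² = 2025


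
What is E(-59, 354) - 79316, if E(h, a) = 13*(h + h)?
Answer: -80850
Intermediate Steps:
E(h, a) = 26*h (E(h, a) = 13*(2*h) = 26*h)
E(-59, 354) - 79316 = 26*(-59) - 79316 = -1534 - 79316 = -80850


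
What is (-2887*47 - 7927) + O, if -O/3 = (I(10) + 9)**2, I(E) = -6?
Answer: -143643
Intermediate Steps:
O = -27 (O = -3*(-6 + 9)**2 = -3*3**2 = -3*9 = -27)
(-2887*47 - 7927) + O = (-2887*47 - 7927) - 27 = (-135689 - 7927) - 27 = -143616 - 27 = -143643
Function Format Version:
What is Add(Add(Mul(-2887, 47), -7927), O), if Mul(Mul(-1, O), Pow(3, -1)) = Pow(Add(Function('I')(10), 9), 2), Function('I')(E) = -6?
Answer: -143643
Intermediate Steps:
O = -27 (O = Mul(-3, Pow(Add(-6, 9), 2)) = Mul(-3, Pow(3, 2)) = Mul(-3, 9) = -27)
Add(Add(Mul(-2887, 47), -7927), O) = Add(Add(Mul(-2887, 47), -7927), -27) = Add(Add(-135689, -7927), -27) = Add(-143616, -27) = -143643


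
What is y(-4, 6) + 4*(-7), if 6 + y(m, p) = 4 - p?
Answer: -36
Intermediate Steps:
y(m, p) = -2 - p (y(m, p) = -6 + (4 - p) = -2 - p)
y(-4, 6) + 4*(-7) = (-2 - 1*6) + 4*(-7) = (-2 - 6) - 28 = -8 - 28 = -36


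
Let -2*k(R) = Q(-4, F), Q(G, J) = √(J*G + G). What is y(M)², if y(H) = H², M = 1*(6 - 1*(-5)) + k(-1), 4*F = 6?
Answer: (22 - I*√10)⁴/16 ≈ 12832.0 - 8244.1*I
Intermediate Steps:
F = 3/2 (F = (¼)*6 = 3/2 ≈ 1.5000)
Q(G, J) = √(G + G*J) (Q(G, J) = √(G*J + G) = √(G + G*J))
k(R) = -I*√10/2 (k(R) = -2*I*√(1 + 3/2)/2 = -I*√10/2)
M = 11 - I*√10/2 (M = 1*(6 - 1*(-5)) - I*√10/2 = 1*(6 + 5) - I*√10/2 = 1*11 - I*√10/2 = 11 - I*√10/2 ≈ 11.0 - 1.5811*I)
y(M)² = ((11 - I*√10/2)²)² = (11 - I*√10/2)⁴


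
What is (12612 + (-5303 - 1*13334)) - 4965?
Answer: -10990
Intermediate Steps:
(12612 + (-5303 - 1*13334)) - 4965 = (12612 + (-5303 - 13334)) - 4965 = (12612 - 18637) - 4965 = -6025 - 4965 = -10990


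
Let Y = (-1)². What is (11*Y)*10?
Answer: 110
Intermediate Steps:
Y = 1
(11*Y)*10 = (11*1)*10 = 11*10 = 110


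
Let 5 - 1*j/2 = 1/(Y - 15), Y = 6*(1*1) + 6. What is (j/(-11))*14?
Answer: -448/33 ≈ -13.576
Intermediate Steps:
Y = 12 (Y = 6*1 + 6 = 6 + 6 = 12)
j = 32/3 (j = 10 - 2/(12 - 15) = 10 - 2/(-3) = 10 - 2*(-1/3) = 10 + 2/3 = 32/3 ≈ 10.667)
(j/(-11))*14 = ((32/3)/(-11))*14 = ((32/3)*(-1/11))*14 = -32/33*14 = -448/33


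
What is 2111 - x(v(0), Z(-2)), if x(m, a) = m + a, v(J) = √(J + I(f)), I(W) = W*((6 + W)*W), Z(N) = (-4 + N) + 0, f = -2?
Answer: 2113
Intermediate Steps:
Z(N) = -4 + N
I(W) = W²*(6 + W) (I(W) = W*(W*(6 + W)) = W²*(6 + W))
v(J) = √(16 + J) (v(J) = √(J + (-2)²*(6 - 2)) = √(J + 4*4) = √(J + 16) = √(16 + J))
x(m, a) = a + m
2111 - x(v(0), Z(-2)) = 2111 - ((-4 - 2) + √(16 + 0)) = 2111 - (-6 + √16) = 2111 - (-6 + 4) = 2111 - 1*(-2) = 2111 + 2 = 2113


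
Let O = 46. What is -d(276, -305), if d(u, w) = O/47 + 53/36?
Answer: -4147/1692 ≈ -2.4509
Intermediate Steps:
d(u, w) = 4147/1692 (d(u, w) = 46/47 + 53/36 = 4147/1692)
-d(276, -305) = -1*4147/1692 = -4147/1692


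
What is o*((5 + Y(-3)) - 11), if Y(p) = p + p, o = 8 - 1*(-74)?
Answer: -984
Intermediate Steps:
o = 82 (o = 8 + 74 = 82)
Y(p) = 2*p
o*((5 + Y(-3)) - 11) = 82*((5 + 2*(-3)) - 11) = 82*((5 - 6) - 11) = 82*(-1 - 11) = 82*(-12) = -984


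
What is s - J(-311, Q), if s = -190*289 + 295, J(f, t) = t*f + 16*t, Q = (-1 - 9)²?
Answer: -25115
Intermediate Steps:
Q = 100 (Q = (-10)² = 100)
J(f, t) = 16*t + f*t (J(f, t) = f*t + 16*t = 16*t + f*t)
s = -54615 (s = -54910 + 295 = -54615)
s - J(-311, Q) = -54615 - 100*(16 - 311) = -54615 - 100*(-295) = -54615 - 1*(-29500) = -54615 + 29500 = -25115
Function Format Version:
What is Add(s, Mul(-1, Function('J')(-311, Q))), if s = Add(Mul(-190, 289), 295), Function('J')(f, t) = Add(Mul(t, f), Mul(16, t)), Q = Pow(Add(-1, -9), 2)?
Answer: -25115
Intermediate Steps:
Q = 100 (Q = Pow(-10, 2) = 100)
Function('J')(f, t) = Add(Mul(16, t), Mul(f, t)) (Function('J')(f, t) = Add(Mul(f, t), Mul(16, t)) = Add(Mul(16, t), Mul(f, t)))
s = -54615 (s = Add(-54910, 295) = -54615)
Add(s, Mul(-1, Function('J')(-311, Q))) = Add(-54615, Mul(-1, Mul(100, Add(16, -311)))) = Add(-54615, Mul(-1, Mul(100, -295))) = Add(-54615, Mul(-1, -29500)) = Add(-54615, 29500) = -25115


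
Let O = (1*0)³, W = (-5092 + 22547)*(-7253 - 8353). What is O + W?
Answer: -272402730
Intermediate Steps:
W = -272402730 (W = 17455*(-15606) = -272402730)
O = 0 (O = 0³ = 0)
O + W = 0 - 272402730 = -272402730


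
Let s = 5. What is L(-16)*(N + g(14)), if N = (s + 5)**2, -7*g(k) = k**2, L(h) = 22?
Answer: 1584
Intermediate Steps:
g(k) = -k**2/7
N = 100 (N = (5 + 5)**2 = 10**2 = 100)
L(-16)*(N + g(14)) = 22*(100 - 1/7*14**2) = 22*(100 - 1/7*196) = 22*(100 - 28) = 22*72 = 1584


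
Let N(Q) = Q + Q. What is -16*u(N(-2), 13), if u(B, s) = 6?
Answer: -96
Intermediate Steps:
N(Q) = 2*Q
-16*u(N(-2), 13) = -16*6 = -96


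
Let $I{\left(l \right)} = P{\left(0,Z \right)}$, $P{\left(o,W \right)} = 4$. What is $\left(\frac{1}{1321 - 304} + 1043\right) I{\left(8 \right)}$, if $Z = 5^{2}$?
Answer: $\frac{4242928}{1017} \approx 4172.0$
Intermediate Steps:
$Z = 25$
$I{\left(l \right)} = 4$
$\left(\frac{1}{1321 - 304} + 1043\right) I{\left(8 \right)} = \left(\frac{1}{1321 - 304} + 1043\right) 4 = \left(\frac{1}{1017} + 1043\right) 4 = \frac{1060732}{1017} \cdot 4 = \frac{4242928}{1017}$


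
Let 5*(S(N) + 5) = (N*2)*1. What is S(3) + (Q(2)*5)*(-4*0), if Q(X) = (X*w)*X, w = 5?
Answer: -19/5 ≈ -3.8000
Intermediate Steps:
Q(X) = 5*X² (Q(X) = (X*5)*X = (5*X)*X = 5*X²)
S(N) = -5 + 2*N/5 (S(N) = -5 + ((N*2)*1)/5 = -5 + ((2*N)*1)/5 = -5 + (2*N)/5 = -5 + 2*N/5)
S(3) + (Q(2)*5)*(-4*0) = (-5 + (⅖)*3) + ((5*2²)*5)*(-4*0) = (-5 + 6/5) + ((5*4)*5)*0 = -19/5 + (20*5)*0 = -19/5 + 100*0 = -19/5 + 0 = -19/5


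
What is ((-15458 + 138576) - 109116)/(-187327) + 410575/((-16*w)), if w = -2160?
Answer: 15285574781/1294804224 ≈ 11.805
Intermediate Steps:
((-15458 + 138576) - 109116)/(-187327) + 410575/((-16*w)) = ((-15458 + 138576) - 109116)/(-187327) + 410575/((-16*(-2160))) = (123118 - 109116)*(-1/187327) + 410575/34560 = 14002*(-1/187327) + 410575*(1/34560) = -14002/187327 + 82115/6912 = 15285574781/1294804224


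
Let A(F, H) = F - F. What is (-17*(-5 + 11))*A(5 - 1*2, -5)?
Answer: 0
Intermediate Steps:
A(F, H) = 0
(-17*(-5 + 11))*A(5 - 1*2, -5) = -17*(-5 + 11)*0 = -17*6*0 = -102*0 = 0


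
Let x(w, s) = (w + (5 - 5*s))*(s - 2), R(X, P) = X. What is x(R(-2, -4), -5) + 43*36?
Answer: 1352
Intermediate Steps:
x(w, s) = (-2 + s)*(5 + w - 5*s) (x(w, s) = (5 + w - 5*s)*(-2 + s) = (-2 + s)*(5 + w - 5*s))
x(R(-2, -4), -5) + 43*36 = (-10 - 5*(-5)² - 2*(-2) + 15*(-5) - 5*(-2)) + 43*36 = (-10 - 5*25 + 4 - 75 + 10) + 1548 = (-10 - 125 + 4 - 75 + 10) + 1548 = -196 + 1548 = 1352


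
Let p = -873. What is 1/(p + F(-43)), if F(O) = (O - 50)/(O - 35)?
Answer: -26/22667 ≈ -0.0011470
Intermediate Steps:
F(O) = (-50 + O)/(-35 + O)
1/(p + F(-43)) = 1/(-873 + (-50 - 43)/(-35 - 43)) = 1/(-873 - 93/(-78)) = 1/(-873 - 1/78*(-93)) = 1/(-873 + 31/26) = 1/(-22667/26) = -26/22667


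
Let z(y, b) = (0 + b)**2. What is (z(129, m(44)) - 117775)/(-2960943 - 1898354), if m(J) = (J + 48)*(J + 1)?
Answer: -17021825/4859297 ≈ -3.5029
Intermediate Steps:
m(J) = (1 + J)*(48 + J) (m(J) = (48 + J)*(1 + J) = (1 + J)*(48 + J))
z(y, b) = b**2
(z(129, m(44)) - 117775)/(-2960943 - 1898354) = ((48 + 44**2 + 49*44)**2 - 117775)/(-2960943 - 1898354) = ((48 + 1936 + 2156)**2 - 117775)/(-4859297) = (4140**2 - 117775)*(-1/4859297) = (17139600 - 117775)*(-1/4859297) = 17021825*(-1/4859297) = -17021825/4859297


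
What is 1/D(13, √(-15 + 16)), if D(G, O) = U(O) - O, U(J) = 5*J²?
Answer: ¼ ≈ 0.25000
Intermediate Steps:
D(G, O) = -O + 5*O² (D(G, O) = 5*O² - O = -O + 5*O²)
1/D(13, √(-15 + 16)) = 1/(√(-15 + 16)*(-1 + 5*√(-15 + 16))) = 1/(√1*(-1 + 5*√1)) = 1/(1*(-1 + 5*1)) = 1/(1*(-1 + 5)) = 1/(1*4) = 1/4 = ¼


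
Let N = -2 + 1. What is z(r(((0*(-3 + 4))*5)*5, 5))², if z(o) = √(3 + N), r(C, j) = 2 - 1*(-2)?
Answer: 2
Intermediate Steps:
N = -1
r(C, j) = 4 (r(C, j) = 2 + 2 = 4)
z(o) = √2 (z(o) = √(3 - 1) = √2)
z(r(((0*(-3 + 4))*5)*5, 5))² = (√2)² = 2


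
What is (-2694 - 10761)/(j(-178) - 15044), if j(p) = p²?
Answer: -207/256 ≈ -0.80859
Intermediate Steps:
(-2694 - 10761)/(j(-178) - 15044) = (-2694 - 10761)/((-178)² - 15044) = -13455/(31684 - 15044) = -13455/16640 = -13455*1/16640 = -207/256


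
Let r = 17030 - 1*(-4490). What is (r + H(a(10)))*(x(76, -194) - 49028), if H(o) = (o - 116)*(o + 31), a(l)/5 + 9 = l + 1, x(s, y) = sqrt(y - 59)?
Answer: -842006872 + 17174*I*sqrt(253) ≈ -8.4201e+8 + 2.7317e+5*I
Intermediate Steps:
x(s, y) = sqrt(-59 + y)
r = 21520 (r = 17030 + 4490 = 21520)
a(l) = -40 + 5*l (a(l) = -45 + 5*(l + 1) = -45 + 5*(1 + l) = -45 + (5 + 5*l) = -40 + 5*l)
H(o) = (-116 + o)*(31 + o)
(r + H(a(10)))*(x(76, -194) - 49028) = (21520 + (-3596 + (-40 + 5*10)**2 - 85*(-40 + 5*10)))*(sqrt(-59 - 194) - 49028) = (21520 + (-3596 + (-40 + 50)**2 - 85*(-40 + 50)))*(sqrt(-253) - 49028) = (21520 + (-3596 + 10**2 - 85*10))*(I*sqrt(253) - 49028) = (21520 + (-3596 + 100 - 850))*(-49028 + I*sqrt(253)) = (21520 - 4346)*(-49028 + I*sqrt(253)) = 17174*(-49028 + I*sqrt(253)) = -842006872 + 17174*I*sqrt(253)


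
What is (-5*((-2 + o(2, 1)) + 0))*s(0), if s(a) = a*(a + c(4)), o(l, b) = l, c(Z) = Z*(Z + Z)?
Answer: 0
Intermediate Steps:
c(Z) = 2*Z**2 (c(Z) = Z*(2*Z) = 2*Z**2)
s(a) = a*(32 + a) (s(a) = a*(a + 2*4**2) = a*(a + 2*16) = a*(a + 32) = a*(32 + a))
(-5*((-2 + o(2, 1)) + 0))*s(0) = (-5*((-2 + 2) + 0))*(0*(32 + 0)) = (-5*(0 + 0))*(0*32) = -5*0*0 = 0*0 = 0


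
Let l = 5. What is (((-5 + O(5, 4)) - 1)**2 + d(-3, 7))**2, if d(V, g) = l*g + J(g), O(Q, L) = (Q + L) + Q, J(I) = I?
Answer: 11236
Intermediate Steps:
O(Q, L) = L + 2*Q (O(Q, L) = (L + Q) + Q = L + 2*Q)
d(V, g) = 6*g (d(V, g) = 5*g + g = 6*g)
(((-5 + O(5, 4)) - 1)**2 + d(-3, 7))**2 = (((-5 + (4 + 2*5)) - 1)**2 + 6*7)**2 = (((-5 + (4 + 10)) - 1)**2 + 42)**2 = (((-5 + 14) - 1)**2 + 42)**2 = ((9 - 1)**2 + 42)**2 = (8**2 + 42)**2 = (64 + 42)**2 = 106**2 = 11236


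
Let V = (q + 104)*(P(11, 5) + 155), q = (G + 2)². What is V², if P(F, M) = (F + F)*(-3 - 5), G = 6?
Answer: 12446784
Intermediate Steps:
P(F, M) = -16*F (P(F, M) = (2*F)*(-8) = -16*F)
q = 64 (q = (6 + 2)² = 8² = 64)
V = -3528 (V = (64 + 104)*(-16*11 + 155) = 168*(-176 + 155) = 168*(-21) = -3528)
V² = (-3528)² = 12446784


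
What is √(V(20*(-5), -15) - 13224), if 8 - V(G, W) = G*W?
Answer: 2*I*√3679 ≈ 121.31*I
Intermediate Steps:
V(G, W) = 8 - G*W
√(V(20*(-5), -15) - 13224) = √((8 - 1*20*(-5)*(-15)) - 13224) = √((8 - 1*(-100)*(-15)) - 13224) = √((8 - 1500) - 13224) = √(-1492 - 13224) = √(-14716) = 2*I*√3679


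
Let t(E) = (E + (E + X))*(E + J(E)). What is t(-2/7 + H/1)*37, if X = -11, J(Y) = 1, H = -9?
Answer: 444222/49 ≈ 9065.8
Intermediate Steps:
t(E) = (1 + E)*(-11 + 2*E) (t(E) = (E + (E - 11))*(E + 1) = (E + (-11 + E))*(1 + E) = (-11 + 2*E)*(1 + E) = (1 + E)*(-11 + 2*E))
t(-2/7 + H/1)*37 = (-11 - 9*(-2/7 - 9/1) + 2*(-2/7 - 9/1)²)*37 = (-11 - 9*(-2*⅐ - 9*1) + 2*(-2*⅐ - 9*1)²)*37 = (-11 - 9*(-2/7 - 9) + 2*(-2/7 - 9)²)*37 = (-11 - 9*(-65/7) + 2*(-65/7)²)*37 = (-11 + 585/7 + 2*(4225/49))*37 = (-11 + 585/7 + 8450/49)*37 = (12006/49)*37 = 444222/49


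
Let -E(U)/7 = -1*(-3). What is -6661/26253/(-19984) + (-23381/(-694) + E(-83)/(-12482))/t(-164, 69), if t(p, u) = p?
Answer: -9569373012172025/46583152258526064 ≈ -0.20543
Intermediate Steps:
E(U) = -21 (E(U) = -(-7)*(-3) = -7*3 = -21)
-6661/26253/(-19984) + (-23381/(-694) + E(-83)/(-12482))/t(-164, 69) = -6661/26253/(-19984) + (-23381/(-694) - 21/(-12482))/(-164) = -6661*1/26253*(-1/19984) + (-23381*(-1/694) - 21*(-1/12482))*(-1/164) = -6661/26253*(-1/19984) + (23381/694 + 21/12482)*(-1/164) = 6661/524639952 + (72964054/2165627)*(-1/164) = 6661/524639952 - 36482027/177581414 = -9569373012172025/46583152258526064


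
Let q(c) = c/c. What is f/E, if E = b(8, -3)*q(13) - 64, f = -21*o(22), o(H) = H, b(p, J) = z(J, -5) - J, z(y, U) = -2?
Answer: 22/3 ≈ 7.3333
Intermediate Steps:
b(p, J) = -2 - J
q(c) = 1
f = -462 (f = -21*22 = -462)
E = -63 (E = (-2 - 1*(-3))*1 - 64 = (-2 + 3)*1 - 64 = 1*1 - 64 = 1 - 64 = -63)
f/E = -462/(-63) = -462*(-1/63) = 22/3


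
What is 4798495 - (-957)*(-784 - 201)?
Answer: 3855850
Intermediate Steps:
4798495 - (-957)*(-784 - 201) = 4798495 - (-957)*(-985) = 4798495 - 1*942645 = 4798495 - 942645 = 3855850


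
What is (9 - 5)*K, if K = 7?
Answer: 28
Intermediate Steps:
(9 - 5)*K = (9 - 5)*7 = 4*7 = 28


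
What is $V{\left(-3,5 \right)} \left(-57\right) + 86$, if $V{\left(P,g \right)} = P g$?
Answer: $941$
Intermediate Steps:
$V{\left(-3,5 \right)} \left(-57\right) + 86 = \left(-3\right) 5 \left(-57\right) + 86 = \left(-15\right) \left(-57\right) + 86 = 855 + 86 = 941$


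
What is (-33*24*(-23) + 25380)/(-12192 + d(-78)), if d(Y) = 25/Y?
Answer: -3400488/951001 ≈ -3.5757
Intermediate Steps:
(-33*24*(-23) + 25380)/(-12192 + d(-78)) = (-33*24*(-23) + 25380)/(-12192 + 25/(-78)) = (-792*(-23) + 25380)/(-12192 + 25*(-1/78)) = (18216 + 25380)/(-12192 - 25/78) = 43596/(-951001/78) = 43596*(-78/951001) = -3400488/951001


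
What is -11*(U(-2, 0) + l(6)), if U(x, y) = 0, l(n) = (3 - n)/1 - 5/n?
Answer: 253/6 ≈ 42.167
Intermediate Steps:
l(n) = 3 - n - 5/n (l(n) = (3 - n)*1 - 5/n = (3 - n) - 5/n = 3 - n - 5/n)
-11*(U(-2, 0) + l(6)) = -11*(0 + (3 - 1*6 - 5/6)) = -11*(0 + (3 - 6 - 5*⅙)) = -11*(0 + (3 - 6 - ⅚)) = -11*(0 - 23/6) = -11*(-23/6) = 253/6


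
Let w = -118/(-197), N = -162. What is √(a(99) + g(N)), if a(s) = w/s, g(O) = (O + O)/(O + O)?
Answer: √42518707/6501 ≈ 1.0030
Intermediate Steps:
g(O) = 1 (g(O) = (2*O)/((2*O)) = (2*O)*(1/(2*O)) = 1)
w = 118/197 (w = -118*(-1/197) = 118/197 ≈ 0.59898)
a(s) = 118/(197*s)
√(a(99) + g(N)) = √((118/197)/99 + 1) = √((118/197)*(1/99) + 1) = √(118/19503 + 1) = √(19621/19503) = √42518707/6501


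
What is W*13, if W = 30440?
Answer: 395720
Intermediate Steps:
W*13 = 30440*13 = 395720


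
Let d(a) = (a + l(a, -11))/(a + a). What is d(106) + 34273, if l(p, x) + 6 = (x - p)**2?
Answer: 7279665/212 ≈ 34338.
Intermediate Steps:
l(p, x) = -6 + (x - p)**2
d(a) = (-6 + a + (11 + a)**2)/(2*a) (d(a) = (a + (-6 + (a - 1*(-11))**2))/(a + a) = (a + (-6 + (a + 11)**2))/((2*a)) = (a + (-6 + (11 + a)**2))*(1/(2*a)) = (-6 + a + (11 + a)**2)*(1/(2*a)) = (-6 + a + (11 + a)**2)/(2*a))
d(106) + 34273 = (1/2)*(-6 + 106 + (11 + 106)**2)/106 + 34273 = (1/2)*(1/106)*(-6 + 106 + 117**2) + 34273 = (1/2)*(1/106)*(-6 + 106 + 13689) + 34273 = (1/2)*(1/106)*13789 + 34273 = 13789/212 + 34273 = 7279665/212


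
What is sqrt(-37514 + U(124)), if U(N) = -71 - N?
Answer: I*sqrt(37709) ≈ 194.19*I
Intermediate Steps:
sqrt(-37514 + U(124)) = sqrt(-37514 + (-71 - 1*124)) = sqrt(-37514 + (-71 - 124)) = sqrt(-37514 - 195) = sqrt(-37709) = I*sqrt(37709)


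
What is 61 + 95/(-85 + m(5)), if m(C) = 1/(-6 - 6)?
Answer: 61141/1021 ≈ 59.883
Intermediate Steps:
m(C) = -1/12 (m(C) = 1/(-12) = -1/12)
61 + 95/(-85 + m(5)) = 61 + 95/(-85 - 1/12) = 61 + 95/(-1021/12) = 61 + 95*(-12/1021) = 61 - 1140/1021 = 61141/1021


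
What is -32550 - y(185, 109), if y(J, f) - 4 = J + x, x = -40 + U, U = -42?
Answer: -32657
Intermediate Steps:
x = -82 (x = -40 - 42 = -82)
y(J, f) = -78 + J (y(J, f) = 4 + (J - 82) = 4 + (-82 + J) = -78 + J)
-32550 - y(185, 109) = -32550 - (-78 + 185) = -32550 - 1*107 = -32550 - 107 = -32657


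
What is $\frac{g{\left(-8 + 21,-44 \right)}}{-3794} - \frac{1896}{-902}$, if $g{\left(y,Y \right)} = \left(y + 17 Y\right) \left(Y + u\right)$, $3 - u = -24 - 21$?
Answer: $\frac{351618}{122221} \approx 2.8769$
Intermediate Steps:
$u = 48$ ($u = 3 - \left(-24 - 21\right) = 3 - -45 = 3 + 45 = 48$)
$g{\left(y,Y \right)} = \left(48 + Y\right) \left(y + 17 Y\right)$ ($g{\left(y,Y \right)} = \left(y + 17 Y\right) \left(Y + 48\right) = \left(y + 17 Y\right) \left(48 + Y\right) = \left(48 + Y\right) \left(y + 17 Y\right)$)
$\frac{g{\left(-8 + 21,-44 \right)}}{-3794} - \frac{1896}{-902} = \frac{17 \left(-44\right)^{2} + 48 \left(-8 + 21\right) + 816 \left(-44\right) - 44 \left(-8 + 21\right)}{-3794} - \frac{1896}{-902} = \left(17 \cdot 1936 + 48 \cdot 13 - 35904 - 572\right) \left(- \frac{1}{3794}\right) - - \frac{948}{451} = \left(32912 + 624 - 35904 - 572\right) \left(- \frac{1}{3794}\right) + \frac{948}{451} = \left(-2940\right) \left(- \frac{1}{3794}\right) + \frac{948}{451} = \frac{210}{271} + \frac{948}{451} = \frac{351618}{122221}$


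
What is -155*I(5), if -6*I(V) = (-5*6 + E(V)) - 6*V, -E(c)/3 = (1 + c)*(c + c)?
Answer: -6200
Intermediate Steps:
E(c) = -6*c*(1 + c) (E(c) = -3*(1 + c)*(c + c) = -3*(1 + c)*2*c = -6*c*(1 + c))
I(V) = 5 + V + V*(1 + V) (I(V) = -((-5*6 - 6*V*(1 + V)) - 6*V)/6 = -((-30 - 6*V*(1 + V)) - 6*V)/6 = -(-30 - 6*V - 6*V*(1 + V))/6 = 5 + V + V*(1 + V))
-155*I(5) = -155*(5 + 5 + 5*(1 + 5)) = -155*(5 + 5 + 5*6) = -155*(5 + 5 + 30) = -155*40 = -6200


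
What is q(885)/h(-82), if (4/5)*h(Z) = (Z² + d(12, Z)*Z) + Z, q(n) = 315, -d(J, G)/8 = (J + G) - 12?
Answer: -126/23575 ≈ -0.0053446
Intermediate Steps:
d(J, G) = 96 - 8*G - 8*J (d(J, G) = -8*((J + G) - 12) = -8*((G + J) - 12) = -8*(-12 + G + J) = 96 - 8*G - 8*J)
h(Z) = -35*Z²/4 + 5*Z/4 (h(Z) = 5*((Z² + (96 - 8*Z - 8*12)*Z) + Z)/4 = 5*((Z² + (96 - 8*Z - 96)*Z) + Z)/4 = 5*((Z² + (-8*Z)*Z) + Z)/4 = 5*((Z² - 8*Z²) + Z)/4 = 5*(-7*Z² + Z)/4 = 5*(Z - 7*Z²)/4 = -35*Z²/4 + 5*Z/4)
q(885)/h(-82) = 315/(((5/4)*(-82)*(1 - 7*(-82)))) = 315/(((5/4)*(-82)*(1 + 574))) = 315/(((5/4)*(-82)*575)) = 315/(-117875/2) = 315*(-2/117875) = -126/23575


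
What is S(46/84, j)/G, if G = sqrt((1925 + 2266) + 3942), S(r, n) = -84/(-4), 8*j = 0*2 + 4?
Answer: 7*sqrt(8133)/2711 ≈ 0.23286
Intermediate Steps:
j = 1/2 (j = (0*2 + 4)/8 = (0 + 4)/8 = (1/8)*4 = 1/2 ≈ 0.50000)
S(r, n) = 21 (S(r, n) = -84*(-1/4) = 21)
G = sqrt(8133) (G = sqrt(4191 + 3942) = sqrt(8133) ≈ 90.183)
S(46/84, j)/G = 21/(sqrt(8133)) = 21*(sqrt(8133)/8133) = 7*sqrt(8133)/2711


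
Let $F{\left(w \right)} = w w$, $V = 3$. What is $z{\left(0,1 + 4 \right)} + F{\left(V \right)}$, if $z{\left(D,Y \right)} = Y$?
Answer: $14$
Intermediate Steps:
$F{\left(w \right)} = w^{2}$
$z{\left(0,1 + 4 \right)} + F{\left(V \right)} = \left(1 + 4\right) + 3^{2} = 5 + 9 = 14$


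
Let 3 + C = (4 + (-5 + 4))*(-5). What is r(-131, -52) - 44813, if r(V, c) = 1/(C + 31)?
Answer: -582568/13 ≈ -44813.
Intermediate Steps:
C = -18 (C = -3 + (4 + (-5 + 4))*(-5) = -3 + (4 - 1)*(-5) = -3 + 3*(-5) = -3 - 15 = -18)
r(V, c) = 1/13 (r(V, c) = 1/(-18 + 31) = 1/13)
r(-131, -52) - 44813 = 1/13 - 44813 = -582568/13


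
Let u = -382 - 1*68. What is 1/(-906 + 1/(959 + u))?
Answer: -509/461153 ≈ -0.0011038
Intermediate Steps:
u = -450 (u = -382 - 68 = -450)
1/(-906 + 1/(959 + u)) = 1/(-906 + 1/(959 - 450)) = 1/(-906 + 1/509) = 1/(-461153/509) = -509/461153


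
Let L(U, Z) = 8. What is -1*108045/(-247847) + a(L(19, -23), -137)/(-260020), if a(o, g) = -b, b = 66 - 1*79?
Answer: 28090638889/64445176940 ≈ 0.43588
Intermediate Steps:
b = -13 (b = 66 - 79 = -13)
a(o, g) = 13 (a(o, g) = -1*(-13) = 13)
-1*108045/(-247847) + a(L(19, -23), -137)/(-260020) = -1*108045/(-247847) + 13/(-260020) = -108045*(-1/247847) + 13*(-1/260020) = 108045/247847 - 13/260020 = 28090638889/64445176940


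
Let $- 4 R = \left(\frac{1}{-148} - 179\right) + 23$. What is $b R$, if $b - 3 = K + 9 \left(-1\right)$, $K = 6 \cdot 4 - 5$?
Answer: $\frac{300157}{592} \approx 507.02$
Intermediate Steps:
$K = 19$ ($K = 24 - 5 = 19$)
$R = \frac{23089}{592}$ ($R = - \frac{\left(\frac{1}{-148} - 179\right) + 23}{4} = - \frac{\left(- \frac{1}{148} - 179\right) + 23}{4} = - \frac{- \frac{26493}{148} + 23}{4} = \left(- \frac{1}{4}\right) \left(- \frac{23089}{148}\right) = \frac{23089}{592} \approx 39.002$)
$b = 13$ ($b = 3 + \left(19 + 9 \left(-1\right)\right) = 3 + \left(19 - 9\right) = 3 + 10 = 13$)
$b R = 13 \cdot \frac{23089}{592} = \frac{300157}{592}$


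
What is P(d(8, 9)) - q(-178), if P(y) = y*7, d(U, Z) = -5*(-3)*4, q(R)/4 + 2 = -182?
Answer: 1156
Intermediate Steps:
q(R) = -736 (q(R) = -8 + 4*(-182) = -8 - 728 = -736)
d(U, Z) = 60 (d(U, Z) = 15*4 = 60)
P(y) = 7*y
P(d(8, 9)) - q(-178) = 7*60 - 1*(-736) = 420 + 736 = 1156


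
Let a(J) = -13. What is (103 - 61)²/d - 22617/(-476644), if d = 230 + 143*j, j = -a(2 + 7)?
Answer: 126863847/142244188 ≈ 0.89187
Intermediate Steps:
j = 13 (j = -1*(-13) = 13)
d = 2089 (d = 230 + 143*13 = 230 + 1859 = 2089)
(103 - 61)²/d - 22617/(-476644) = (103 - 61)²/2089 - 22617/(-476644) = 42²*(1/2089) - 22617*(-1/476644) = 1764*(1/2089) + 3231/68092 = 1764/2089 + 3231/68092 = 126863847/142244188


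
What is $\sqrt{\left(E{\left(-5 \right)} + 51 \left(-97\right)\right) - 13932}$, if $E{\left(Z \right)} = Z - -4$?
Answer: $8 i \sqrt{295} \approx 137.4 i$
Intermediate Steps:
$E{\left(Z \right)} = 4 + Z$ ($E{\left(Z \right)} = Z + 4 = 4 + Z$)
$\sqrt{\left(E{\left(-5 \right)} + 51 \left(-97\right)\right) - 13932} = \sqrt{\left(\left(4 - 5\right) + 51 \left(-97\right)\right) - 13932} = \sqrt{\left(-1 - 4947\right) - 13932} = \sqrt{-4948 - 13932} = \sqrt{-18880} = 8 i \sqrt{295}$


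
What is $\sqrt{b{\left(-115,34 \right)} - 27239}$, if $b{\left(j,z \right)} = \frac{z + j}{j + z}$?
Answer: $i \sqrt{27238} \approx 165.04 i$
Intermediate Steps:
$b{\left(j,z \right)} = 1$ ($b{\left(j,z \right)} = \frac{j + z}{j + z} = 1$)
$\sqrt{b{\left(-115,34 \right)} - 27239} = \sqrt{1 - 27239} = \sqrt{-27238} = i \sqrt{27238}$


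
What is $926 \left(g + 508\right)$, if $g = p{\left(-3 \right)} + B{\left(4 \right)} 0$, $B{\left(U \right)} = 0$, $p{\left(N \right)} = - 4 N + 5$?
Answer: $486150$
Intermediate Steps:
$p{\left(N \right)} = 5 - 4 N$
$g = 17$ ($g = \left(5 - -12\right) + 0 \cdot 0 = \left(5 + 12\right) + 0 = 17 + 0 = 17$)
$926 \left(g + 508\right) = 926 \left(17 + 508\right) = 926 \cdot 525 = 486150$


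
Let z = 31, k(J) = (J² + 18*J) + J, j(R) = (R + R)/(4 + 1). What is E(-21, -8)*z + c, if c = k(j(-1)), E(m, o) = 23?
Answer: 17639/25 ≈ 705.56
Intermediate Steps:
j(R) = 2*R/5 (j(R) = (2*R)/5 = (2*R)*(⅕) = 2*R/5)
k(J) = J² + 19*J
c = -186/25 (c = ((⅖)*(-1))*(19 + (⅖)*(-1)) = -2*(19 - ⅖)/5 = -⅖*93/5 = -186/25 ≈ -7.4400)
E(-21, -8)*z + c = 23*31 - 186/25 = 713 - 186/25 = 17639/25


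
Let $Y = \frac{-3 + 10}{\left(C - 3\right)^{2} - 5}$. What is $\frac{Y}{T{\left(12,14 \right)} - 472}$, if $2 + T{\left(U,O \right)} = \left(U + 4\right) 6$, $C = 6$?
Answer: $- \frac{1}{216} \approx -0.0046296$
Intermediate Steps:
$T{\left(U,O \right)} = 22 + 6 U$ ($T{\left(U,O \right)} = -2 + \left(U + 4\right) 6 = -2 + \left(4 + U\right) 6 = -2 + \left(24 + 6 U\right) = 22 + 6 U$)
$Y = \frac{7}{4}$ ($Y = \frac{-3 + 10}{\left(6 - 3\right)^{2} - 5} = \frac{7}{3^{2} - 5} = \frac{7}{9 - 5} = \frac{7}{4} \approx 1.75$)
$\frac{Y}{T{\left(12,14 \right)} - 472} = \frac{7}{4 \left(\left(22 + 6 \cdot 12\right) - 472\right)} = \frac{7}{4 \left(\left(22 + 72\right) - 472\right)} = \frac{7}{4 \left(94 - 472\right)} = \frac{7}{4 \left(-378\right)} = \frac{7}{4} \left(- \frac{1}{378}\right) = - \frac{1}{216}$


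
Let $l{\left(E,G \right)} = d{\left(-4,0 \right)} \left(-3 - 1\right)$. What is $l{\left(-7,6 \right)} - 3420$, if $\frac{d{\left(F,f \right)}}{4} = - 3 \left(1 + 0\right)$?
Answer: $-3372$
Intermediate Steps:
$d{\left(F,f \right)} = -12$ ($d{\left(F,f \right)} = 4 \left(- 3 \left(1 + 0\right)\right) = 4 \left(\left(-3\right) 1\right) = 4 \left(-3\right) = -12$)
$l{\left(E,G \right)} = 48$ ($l{\left(E,G \right)} = - 12 \left(-3 - 1\right) = \left(-12\right) \left(-4\right) = 48$)
$l{\left(-7,6 \right)} - 3420 = 48 - 3420 = -3372$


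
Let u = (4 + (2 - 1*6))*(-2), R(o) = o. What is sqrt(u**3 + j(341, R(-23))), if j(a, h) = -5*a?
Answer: I*sqrt(1705) ≈ 41.292*I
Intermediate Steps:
u = 0 (u = (4 + (2 - 6))*(-2) = (4 - 4)*(-2) = 0*(-2) = 0)
sqrt(u**3 + j(341, R(-23))) = sqrt(0**3 - 5*341) = sqrt(0 - 1705) = sqrt(-1705) = I*sqrt(1705)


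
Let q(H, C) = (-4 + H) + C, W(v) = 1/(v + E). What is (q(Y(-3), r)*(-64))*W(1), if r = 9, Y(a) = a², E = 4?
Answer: -896/5 ≈ -179.20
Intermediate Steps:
W(v) = 1/(4 + v) (W(v) = 1/(v + 4) = 1/(4 + v))
q(H, C) = -4 + C + H
(q(Y(-3), r)*(-64))*W(1) = ((-4 + 9 + (-3)²)*(-64))/(4 + 1) = ((-4 + 9 + 9)*(-64))/5 = (14*(-64))*(⅕) = -896*⅕ = -896/5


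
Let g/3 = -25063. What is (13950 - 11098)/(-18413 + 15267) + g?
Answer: -118273723/1573 ≈ -75190.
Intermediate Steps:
g = -75189 (g = 3*(-25063) = -75189)
(13950 - 11098)/(-18413 + 15267) + g = (13950 - 11098)/(-18413 + 15267) - 75189 = 2852/(-3146) - 75189 = 2852*(-1/3146) - 75189 = -1426/1573 - 75189 = -118273723/1573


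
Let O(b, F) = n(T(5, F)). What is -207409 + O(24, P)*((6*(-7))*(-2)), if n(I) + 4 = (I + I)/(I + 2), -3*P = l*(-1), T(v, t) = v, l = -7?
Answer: -207625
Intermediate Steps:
P = -7/3 (P = -(-7)*(-1)/3 = -⅓*7 = -7/3 ≈ -2.3333)
n(I) = -4 + 2*I/(2 + I) (n(I) = -4 + (I + I)/(I + 2) = -4 + (2*I)/(2 + I) = -4 + 2*I/(2 + I))
O(b, F) = -18/7 (O(b, F) = 2*(-4 - 1*5)/(2 + 5) = 2*(-4 - 5)/7 = 2*(⅐)*(-9) = -18/7)
-207409 + O(24, P)*((6*(-7))*(-2)) = -207409 - 18*6*(-7)*(-2)/7 = -207409 - (-108)*(-2) = -207409 - 18/7*84 = -207409 - 216 = -207625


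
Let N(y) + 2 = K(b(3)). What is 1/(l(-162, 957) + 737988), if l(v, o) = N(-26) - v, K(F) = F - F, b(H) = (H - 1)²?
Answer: 1/738148 ≈ 1.3547e-6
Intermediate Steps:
b(H) = (-1 + H)²
K(F) = 0
N(y) = -2 (N(y) = -2 + 0 = -2)
l(v, o) = -2 - v
1/(l(-162, 957) + 737988) = 1/((-2 - 1*(-162)) + 737988) = 1/((-2 + 162) + 737988) = 1/(160 + 737988) = 1/738148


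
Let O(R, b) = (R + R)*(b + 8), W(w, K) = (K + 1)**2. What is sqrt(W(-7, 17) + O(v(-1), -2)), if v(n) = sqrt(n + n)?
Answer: 2*sqrt(81 + 3*I*sqrt(2)) ≈ 18.006 + 0.47124*I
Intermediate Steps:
W(w, K) = (1 + K)**2
v(n) = sqrt(2)*sqrt(n) (v(n) = sqrt(2*n) = sqrt(2)*sqrt(n))
O(R, b) = 2*R*(8 + b) (O(R, b) = (2*R)*(8 + b) = 2*R*(8 + b))
sqrt(W(-7, 17) + O(v(-1), -2)) = sqrt((1 + 17)**2 + 2*(sqrt(2)*sqrt(-1))*(8 - 2)) = sqrt(18**2 + 2*(sqrt(2)*I)*6) = sqrt(324 + 2*(I*sqrt(2))*6) = sqrt(324 + 12*I*sqrt(2))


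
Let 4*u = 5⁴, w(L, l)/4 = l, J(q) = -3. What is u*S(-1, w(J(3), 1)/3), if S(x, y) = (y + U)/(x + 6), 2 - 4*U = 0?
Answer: 1375/24 ≈ 57.292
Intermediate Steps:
U = ½ (U = ½ - ¼*0 = ½ + 0 = ½ ≈ 0.50000)
w(L, l) = 4*l
S(x, y) = (½ + y)/(6 + x) (S(x, y) = (y + ½)/(x + 6) = (½ + y)/(6 + x))
u = 625/4 (u = (¼)*5⁴ = (¼)*625 = 625/4 ≈ 156.25)
u*S(-1, w(J(3), 1)/3) = 625*((½ + (4*1)/3)/(6 - 1))/4 = 625*((½ + 4*(⅓))/5)/4 = 625*((½ + 4/3)/5)/4 = 625*((⅕)*(11/6))/4 = (625/4)*(11/30) = 1375/24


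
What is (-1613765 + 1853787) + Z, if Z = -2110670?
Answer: -1870648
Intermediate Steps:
(-1613765 + 1853787) + Z = (-1613765 + 1853787) - 2110670 = 240022 - 2110670 = -1870648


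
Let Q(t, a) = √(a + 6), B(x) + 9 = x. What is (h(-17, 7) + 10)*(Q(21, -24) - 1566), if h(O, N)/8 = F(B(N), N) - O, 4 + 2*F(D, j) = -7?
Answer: -159732 + 306*I*√2 ≈ -1.5973e+5 + 432.75*I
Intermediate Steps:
B(x) = -9 + x
Q(t, a) = √(6 + a)
F(D, j) = -11/2 (F(D, j) = -2 + (½)*(-7) = -2 - 7/2 = -11/2)
h(O, N) = -44 - 8*O (h(O, N) = 8*(-11/2 - O) = -44 - 8*O)
(h(-17, 7) + 10)*(Q(21, -24) - 1566) = ((-44 - 8*(-17)) + 10)*(√(6 - 24) - 1566) = ((-44 + 136) + 10)*(√(-18) - 1566) = (92 + 10)*(3*I*√2 - 1566) = 102*(-1566 + 3*I*√2) = -159732 + 306*I*√2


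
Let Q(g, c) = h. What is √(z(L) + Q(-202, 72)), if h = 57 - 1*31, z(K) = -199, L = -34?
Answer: I*√173 ≈ 13.153*I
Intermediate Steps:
h = 26 (h = 57 - 31 = 26)
Q(g, c) = 26
√(z(L) + Q(-202, 72)) = √(-199 + 26) = √(-173) = I*√173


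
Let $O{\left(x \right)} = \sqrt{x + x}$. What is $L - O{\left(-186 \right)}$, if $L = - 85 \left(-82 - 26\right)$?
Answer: $9180 - 2 i \sqrt{93} \approx 9180.0 - 19.287 i$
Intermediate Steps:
$L = 9180$ ($L = \left(-85\right) \left(-108\right) = 9180$)
$O{\left(x \right)} = \sqrt{2} \sqrt{x}$ ($O{\left(x \right)} = \sqrt{2 x} = \sqrt{2} \sqrt{x}$)
$L - O{\left(-186 \right)} = 9180 - \sqrt{2} \sqrt{-186} = 9180 - \sqrt{2} i \sqrt{186} = 9180 - 2 i \sqrt{93}$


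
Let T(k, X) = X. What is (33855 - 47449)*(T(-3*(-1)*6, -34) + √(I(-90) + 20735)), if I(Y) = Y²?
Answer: 462196 - 13594*√28835 ≈ -1.8462e+6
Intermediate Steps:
(33855 - 47449)*(T(-3*(-1)*6, -34) + √(I(-90) + 20735)) = (33855 - 47449)*(-34 + √((-90)² + 20735)) = -13594*(-34 + √(8100 + 20735)) = -13594*(-34 + √28835) = 462196 - 13594*√28835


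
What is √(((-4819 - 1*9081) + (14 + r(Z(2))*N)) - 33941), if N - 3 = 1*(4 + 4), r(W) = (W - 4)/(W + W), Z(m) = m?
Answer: 19*I*√530/2 ≈ 218.71*I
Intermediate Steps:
r(W) = (-4 + W)/(2*W) (r(W) = (-4 + W)/((2*W)) = (-4 + W)*(1/(2*W)) = (-4 + W)/(2*W))
N = 11 (N = 3 + 1*(4 + 4) = 3 + 1*8 = 3 + 8 = 11)
√(((-4819 - 1*9081) + (14 + r(Z(2))*N)) - 33941) = √(((-4819 - 1*9081) + (14 + ((½)*(-4 + 2)/2)*11)) - 33941) = √(((-4819 - 9081) + (14 + ((½)*(½)*(-2))*11)) - 33941) = √((-13900 + (14 - ½*11)) - 33941) = √((-13900 + (14 - 11/2)) - 33941) = √((-13900 + 17/2) - 33941) = √(-27783/2 - 33941) = √(-95665/2) = 19*I*√530/2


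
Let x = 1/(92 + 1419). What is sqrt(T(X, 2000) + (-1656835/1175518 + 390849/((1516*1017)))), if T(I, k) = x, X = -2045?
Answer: I*sqrt(60166344363545656597367056803)/228208941246738 ≈ 1.0748*I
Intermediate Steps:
x = 1/1511 ≈ 0.00066181
T(I, k) = 1/1511
sqrt(T(X, 2000) + (-1656835/1175518 + 390849/((1516*1017)))) = sqrt(1/1511 + (-1656835/1175518 + 390849/((1516*1017)))) = sqrt(1/1511 + (-1656835*1/1175518 + 390849/1541772)) = sqrt(1/1511 + (-1656835/1175518 + 390849*(1/1541772))) = sqrt(1/1511 + (-1656835/1175518 + 130283/513924)) = sqrt(1/1511 - 349168629473/302063456316) = sqrt(-527291735677387/456417882493476) = I*sqrt(60166344363545656597367056803)/228208941246738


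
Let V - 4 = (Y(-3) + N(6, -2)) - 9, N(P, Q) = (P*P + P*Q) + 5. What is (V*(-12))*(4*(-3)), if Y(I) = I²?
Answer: 4752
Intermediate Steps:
N(P, Q) = 5 + P² + P*Q (N(P, Q) = (P² + P*Q) + 5 = 5 + P² + P*Q)
V = 33 (V = 4 + (((-3)² + (5 + 6² + 6*(-2))) - 9) = 4 + ((9 + (5 + 36 - 12)) - 9) = 4 + ((9 + 29) - 9) = 4 + (38 - 9) = 4 + 29 = 33)
(V*(-12))*(4*(-3)) = (33*(-12))*(4*(-3)) = -396*(-12) = 4752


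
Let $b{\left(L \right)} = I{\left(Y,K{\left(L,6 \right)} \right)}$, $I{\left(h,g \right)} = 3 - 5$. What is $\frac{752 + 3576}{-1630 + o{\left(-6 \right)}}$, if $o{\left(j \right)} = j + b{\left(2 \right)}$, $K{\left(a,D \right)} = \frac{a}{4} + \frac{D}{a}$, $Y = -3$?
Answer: $- \frac{2164}{819} \approx -2.6422$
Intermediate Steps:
$K{\left(a,D \right)} = \frac{a}{4} + \frac{D}{a}$ ($K{\left(a,D \right)} = a \frac{1}{4} + \frac{D}{a} = \frac{a}{4} + \frac{D}{a}$)
$I{\left(h,g \right)} = -2$
$b{\left(L \right)} = -2$
$o{\left(j \right)} = -2 + j$ ($o{\left(j \right)} = j - 2 = -2 + j$)
$\frac{752 + 3576}{-1630 + o{\left(-6 \right)}} = \frac{752 + 3576}{-1630 - 8} = \frac{4328}{-1630 - 8} = \frac{4328}{-1638} = 4328 \left(- \frac{1}{1638}\right) = - \frac{2164}{819}$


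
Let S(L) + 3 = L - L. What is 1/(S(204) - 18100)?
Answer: -1/18103 ≈ -5.5239e-5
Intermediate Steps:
S(L) = -3 (S(L) = -3 + (L - L) = -3 + 0 = -3)
1/(S(204) - 18100) = 1/(-3 - 18100) = 1/(-18103) = -1/18103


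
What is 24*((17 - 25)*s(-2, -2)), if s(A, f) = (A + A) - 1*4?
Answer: 1536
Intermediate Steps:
s(A, f) = -4 + 2*A (s(A, f) = 2*A - 4 = -4 + 2*A)
24*((17 - 25)*s(-2, -2)) = 24*((17 - 25)*(-4 + 2*(-2))) = 24*(-8*(-4 - 4)) = 24*(-8*(-8)) = 24*64 = 1536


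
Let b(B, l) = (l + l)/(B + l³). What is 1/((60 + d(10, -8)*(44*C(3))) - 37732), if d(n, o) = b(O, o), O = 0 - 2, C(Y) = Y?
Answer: -257/9680648 ≈ -2.6548e-5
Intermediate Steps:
O = -2
b(B, l) = 2*l/(B + l³) (b(B, l) = (2*l)/(B + l³) = 2*l/(B + l³))
d(n, o) = 2*o/(-2 + o³)
1/((60 + d(10, -8)*(44*C(3))) - 37732) = 1/((60 + (2*(-8)/(-2 + (-8)³))*(44*3)) - 37732) = 1/((60 + (2*(-8)/(-2 - 512))*132) - 37732) = 1/((60 + (2*(-8)/(-514))*132) - 37732) = 1/((60 + (2*(-8)*(-1/514))*132) - 37732) = 1/((60 + (8/257)*132) - 37732) = 1/((60 + 1056/257) - 37732) = 1/(16476/257 - 37732) = 1/(-9680648/257) = -257/9680648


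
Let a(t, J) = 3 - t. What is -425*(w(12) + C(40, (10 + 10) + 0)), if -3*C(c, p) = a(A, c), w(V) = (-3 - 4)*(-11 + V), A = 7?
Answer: 7225/3 ≈ 2408.3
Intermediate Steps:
w(V) = 77 - 7*V (w(V) = -7*(-11 + V) = 77 - 7*V)
C(c, p) = 4/3 (C(c, p) = -(3 - 1*7)/3 = -(3 - 7)/3 = -⅓*(-4) = 4/3)
-425*(w(12) + C(40, (10 + 10) + 0)) = -425*((77 - 7*12) + 4/3) = -425*((77 - 84) + 4/3) = -425*(-7 + 4/3) = -425*(-17/3) = 7225/3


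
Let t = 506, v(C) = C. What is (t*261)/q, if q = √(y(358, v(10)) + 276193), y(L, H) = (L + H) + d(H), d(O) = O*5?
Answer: 132066*√276611/276611 ≈ 251.11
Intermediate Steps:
d(O) = 5*O
y(L, H) = L + 6*H (y(L, H) = (L + H) + 5*H = (H + L) + 5*H = L + 6*H)
q = √276611 (q = √((358 + 6*10) + 276193) = √((358 + 60) + 276193) = √(418 + 276193) = √276611 ≈ 525.94)
(t*261)/q = (506*261)/(√276611) = 132066*(√276611/276611) = 132066*√276611/276611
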